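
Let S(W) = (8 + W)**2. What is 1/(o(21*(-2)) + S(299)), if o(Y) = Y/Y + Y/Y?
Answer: 1/94251 ≈ 1.0610e-5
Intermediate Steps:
o(Y) = 2 (o(Y) = 1 + 1 = 2)
1/(o(21*(-2)) + S(299)) = 1/(2 + (8 + 299)**2) = 1/(2 + 307**2) = 1/(2 + 94249) = 1/94251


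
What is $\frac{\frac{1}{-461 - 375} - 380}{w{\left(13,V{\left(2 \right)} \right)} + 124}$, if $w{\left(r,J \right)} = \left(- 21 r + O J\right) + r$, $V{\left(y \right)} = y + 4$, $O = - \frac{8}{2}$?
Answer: $\frac{317681}{133760} \approx 2.375$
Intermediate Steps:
$O = -4$ ($O = \left(-8\right) \frac{1}{2} = -4$)
$V{\left(y \right)} = 4 + y$
$w{\left(r,J \right)} = - 20 r - 4 J$ ($w{\left(r,J \right)} = \left(- 21 r - 4 J\right) + r = - 20 r - 4 J$)
$\frac{\frac{1}{-461 - 375} - 380}{w{\left(13,V{\left(2 \right)} \right)} + 124} = \frac{\frac{1}{-461 - 375} - 380}{\left(\left(-20\right) 13 - 4 \left(4 + 2\right)\right) + 124} = \frac{\frac{1}{-836} - 380}{\left(-260 - 24\right) + 124} = \frac{- \frac{1}{836} - 380}{\left(-260 - 24\right) + 124} = - \frac{317681}{836 \left(-284 + 124\right)} = - \frac{317681}{836 \left(-160\right)} = \left(- \frac{317681}{836}\right) \left(- \frac{1}{160}\right) = \frac{317681}{133760}$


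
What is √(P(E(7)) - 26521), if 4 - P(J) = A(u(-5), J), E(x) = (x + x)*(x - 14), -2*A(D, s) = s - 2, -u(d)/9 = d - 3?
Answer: I*√26567 ≈ 162.99*I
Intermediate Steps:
u(d) = 27 - 9*d (u(d) = -9*(d - 3) = -9*(-3 + d) = 27 - 9*d)
A(D, s) = 1 - s/2 (A(D, s) = -(s - 2)/2 = -(-2 + s)/2 = 1 - s/2)
E(x) = 2*x*(-14 + x) (E(x) = (2*x)*(-14 + x) = 2*x*(-14 + x))
P(J) = 3 + J/2 (P(J) = 4 - (1 - J/2) = 4 + (-1 + J/2) = 3 + J/2)
√(P(E(7)) - 26521) = √((3 + (2*7*(-14 + 7))/2) - 26521) = √((3 + (2*7*(-7))/2) - 26521) = √((3 + (½)*(-98)) - 26521) = √((3 - 49) - 26521) = √(-46 - 26521) = √(-26567) = I*√26567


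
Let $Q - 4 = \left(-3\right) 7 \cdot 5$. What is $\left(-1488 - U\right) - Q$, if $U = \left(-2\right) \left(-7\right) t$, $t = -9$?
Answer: $-1261$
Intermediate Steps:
$Q = -101$ ($Q = 4 + \left(-3\right) 7 \cdot 5 = 4 - 105 = -101$)
$U = -126$ ($U = \left(-2\right) \left(-7\right) \left(-9\right) = 14 \left(-9\right) = -126$)
$\left(-1488 - U\right) - Q = \left(-1488 - -126\right) - -101 = \left(-1488 + 126\right) + 101 = -1362 + 101 = -1261$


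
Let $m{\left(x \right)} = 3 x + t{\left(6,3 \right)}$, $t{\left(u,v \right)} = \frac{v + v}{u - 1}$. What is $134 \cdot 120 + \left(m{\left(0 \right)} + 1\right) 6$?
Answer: $\frac{80466}{5} \approx 16093.0$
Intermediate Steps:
$t{\left(u,v \right)} = \frac{2 v}{-1 + u}$
$m{\left(x \right)} = \frac{6}{5} + 3 x$ ($m{\left(x \right)} = 3 x + 2 \cdot 3 \frac{1}{-1 + 6} = 3 x + 2 \cdot 3 \cdot \frac{1}{5} = 3 x + \frac{6}{5} = \frac{6}{5} + 3 x$)
$134 \cdot 120 + \left(m{\left(0 \right)} + 1\right) 6 = 134 \cdot 120 + \left(\left(\frac{6}{5} + 3 \cdot 0\right) + 1\right) 6 = 16080 + \left(\left(\frac{6}{5} + 0\right) + 1\right) 6 = 16080 + \left(\frac{6}{5} + 1\right) 6 = 16080 + \frac{11}{5} \cdot 6 = 16080 + \frac{66}{5} = \frac{80466}{5}$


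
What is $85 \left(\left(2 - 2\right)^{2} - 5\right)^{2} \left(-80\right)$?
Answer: $-170000$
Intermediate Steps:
$85 \left(\left(2 - 2\right)^{2} - 5\right)^{2} \left(-80\right) = 85 \left(0^{2} - 5\right)^{2} \left(-80\right) = 85 \left(0 - 5\right)^{2} \left(-80\right) = 85 \left(-5\right)^{2} \left(-80\right) = 85 \cdot 25 \left(-80\right) = 2125 \left(-80\right) = -170000$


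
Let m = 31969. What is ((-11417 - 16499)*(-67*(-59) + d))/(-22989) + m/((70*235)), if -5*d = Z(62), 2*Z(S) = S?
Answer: 86341777481/18008050 ≈ 4794.6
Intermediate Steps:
Z(S) = S/2
d = -31/5 (d = -62/10 = -1/5*31 = -31/5 ≈ -6.2000)
((-11417 - 16499)*(-67*(-59) + d))/(-22989) + m/((70*235)) = ((-11417 - 16499)*(-67*(-59) - 31/5))/(-22989) + 31969/((70*235)) = -27916*(3953 - 31/5)*(-1/22989) + 31969/16450 = -27916*19734/5*(-1/22989) + 31969*(1/16450) = -550894344/5*(-1/22989) + 4567/2350 = 183631448/38315 + 4567/2350 = 86341777481/18008050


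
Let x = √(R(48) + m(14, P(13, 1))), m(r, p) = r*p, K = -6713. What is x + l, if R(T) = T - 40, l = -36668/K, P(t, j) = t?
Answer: 36668/6713 + √190 ≈ 19.246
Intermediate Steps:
l = 36668/6713 (l = -36668/(-6713) = -36668*(-1/6713) = 36668/6713 ≈ 5.4622)
R(T) = -40 + T
m(r, p) = p*r
x = √190 (x = √((-40 + 48) + 13*14) = √(8 + 182) = √190 ≈ 13.784)
x + l = √190 + 36668/6713 = 36668/6713 + √190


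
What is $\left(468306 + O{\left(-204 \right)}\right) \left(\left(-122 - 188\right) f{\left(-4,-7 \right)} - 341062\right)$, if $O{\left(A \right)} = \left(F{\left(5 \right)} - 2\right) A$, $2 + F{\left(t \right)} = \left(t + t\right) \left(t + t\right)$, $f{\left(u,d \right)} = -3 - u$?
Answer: $-153181126584$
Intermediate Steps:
$F{\left(t \right)} = -2 + 4 t^{2}$ ($F{\left(t \right)} = -2 + \left(t + t\right) \left(t + t\right) = -2 + 2 t 2 t = -2 + 4 t^{2}$)
$O{\left(A \right)} = 96 A$ ($O{\left(A \right)} = \left(\left(-2 + 4 \cdot 5^{2}\right) - 2\right) A = \left(\left(-2 + 4 \cdot 25\right) - 2\right) A = \left(\left(-2 + 100\right) - 2\right) A = \left(98 - 2\right) A = 96 A$)
$\left(468306 + O{\left(-204 \right)}\right) \left(\left(-122 - 188\right) f{\left(-4,-7 \right)} - 341062\right) = \left(468306 + 96 \left(-204\right)\right) \left(\left(-122 - 188\right) \left(-3 - -4\right) - 341062\right) = \left(468306 - 19584\right) \left(- 310 \left(-3 + 4\right) - 341062\right) = 448722 \left(\left(-310\right) 1 - 341062\right) = 448722 \left(-310 - 341062\right) = 448722 \left(-341372\right) = -153181126584$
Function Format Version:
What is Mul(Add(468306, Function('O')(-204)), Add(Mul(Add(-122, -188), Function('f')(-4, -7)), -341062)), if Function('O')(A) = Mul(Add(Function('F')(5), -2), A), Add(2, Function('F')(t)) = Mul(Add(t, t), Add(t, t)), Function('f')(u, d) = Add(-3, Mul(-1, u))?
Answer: -153181126584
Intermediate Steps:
Function('F')(t) = Add(-2, Mul(4, Pow(t, 2))) (Function('F')(t) = Add(-2, Mul(Add(t, t), Add(t, t))) = Add(-2, Mul(Mul(2, t), Mul(2, t))) = Add(-2, Mul(4, Pow(t, 2))))
Function('O')(A) = Mul(96, A) (Function('O')(A) = Mul(Add(Add(-2, Mul(4, Pow(5, 2))), -2), A) = Mul(Add(Add(-2, Mul(4, 25)), -2), A) = Mul(Add(Add(-2, 100), -2), A) = Mul(Add(98, -2), A) = Mul(96, A))
Mul(Add(468306, Function('O')(-204)), Add(Mul(Add(-122, -188), Function('f')(-4, -7)), -341062)) = Mul(Add(468306, Mul(96, -204)), Add(Mul(Add(-122, -188), Add(-3, Mul(-1, -4))), -341062)) = Mul(Add(468306, -19584), Add(Mul(-310, Add(-3, 4)), -341062)) = Mul(448722, Add(Mul(-310, 1), -341062)) = Mul(448722, Add(-310, -341062)) = Mul(448722, -341372) = -153181126584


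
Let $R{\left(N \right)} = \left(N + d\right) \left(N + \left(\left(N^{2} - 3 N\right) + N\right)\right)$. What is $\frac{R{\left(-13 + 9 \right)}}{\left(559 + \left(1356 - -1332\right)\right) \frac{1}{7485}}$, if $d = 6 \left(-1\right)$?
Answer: $- \frac{1497000}{3247} \approx -461.04$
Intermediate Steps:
$d = -6$
$R{\left(N \right)} = \left(-6 + N\right) \left(N^{2} - N\right)$ ($R{\left(N \right)} = \left(N - 6\right) \left(N + \left(\left(N^{2} - 3 N\right) + N\right)\right) = \left(-6 + N\right) \left(N + \left(N^{2} - 2 N\right)\right) = \left(-6 + N\right) \left(N^{2} - N\right)$)
$\frac{R{\left(-13 + 9 \right)}}{\left(559 + \left(1356 - -1332\right)\right) \frac{1}{7485}} = \frac{\left(-13 + 9\right) \left(6 + \left(-13 + 9\right)^{2} - 7 \left(-13 + 9\right)\right)}{\left(559 + \left(1356 - -1332\right)\right) \frac{1}{7485}} = \frac{\left(-4\right) \left(6 + \left(-4\right)^{2} - -28\right)}{\left(559 + \left(1356 + 1332\right)\right) \frac{1}{7485}} = \frac{\left(-4\right) \left(6 + 16 + 28\right)}{\left(559 + 2688\right) \frac{1}{7485}} = \frac{\left(-4\right) 50}{3247 \cdot \frac{1}{7485}} = - \frac{200}{\frac{3247}{7485}} = \left(-200\right) \frac{7485}{3247} = - \frac{1497000}{3247}$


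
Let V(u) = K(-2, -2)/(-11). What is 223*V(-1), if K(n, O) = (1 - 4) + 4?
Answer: -223/11 ≈ -20.273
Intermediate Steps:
K(n, O) = 1 (K(n, O) = -3 + 4 = 1)
V(u) = -1/11 (V(u) = 1/(-11) = 1*(-1/11) = -1/11)
223*V(-1) = 223*(-1/11) = -223/11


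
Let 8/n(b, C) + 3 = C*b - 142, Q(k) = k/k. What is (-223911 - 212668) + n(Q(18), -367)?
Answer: -27941057/64 ≈ -4.3658e+5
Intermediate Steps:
Q(k) = 1
n(b, C) = 8/(-145 + C*b) (n(b, C) = 8/(-3 + (C*b - 142)) = 8/(-3 + (-142 + C*b)) = 8/(-145 + C*b))
(-223911 - 212668) + n(Q(18), -367) = (-223911 - 212668) + 8/(-145 - 367*1) = -436579 + 8/(-145 - 367) = -436579 + 8/(-512) = -436579 + 8*(-1/512) = -436579 - 1/64 = -27941057/64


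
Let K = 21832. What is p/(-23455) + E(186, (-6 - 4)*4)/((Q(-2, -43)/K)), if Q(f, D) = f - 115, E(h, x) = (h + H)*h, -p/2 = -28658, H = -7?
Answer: -5682950212204/914745 ≈ -6.2126e+6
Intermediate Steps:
p = 57316 (p = -2*(-28658) = 57316)
E(h, x) = h*(-7 + h) (E(h, x) = (h - 7)*h = (-7 + h)*h = h*(-7 + h))
Q(f, D) = -115 + f
p/(-23455) + E(186, (-6 - 4)*4)/((Q(-2, -43)/K)) = 57316/(-23455) + (186*(-7 + 186))/(((-115 - 2)/21832)) = 57316*(-1/23455) + (186*179)/((-117*1/21832)) = -57316/23455 + 33294/(-117/21832) = -57316/23455 + 33294*(-21832/117) = -57316/23455 - 242291536/39 = -5682950212204/914745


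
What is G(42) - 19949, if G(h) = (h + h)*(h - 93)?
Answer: -24233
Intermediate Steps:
G(h) = 2*h*(-93 + h) (G(h) = (2*h)*(-93 + h) = 2*h*(-93 + h))
G(42) - 19949 = 2*42*(-93 + 42) - 19949 = 2*42*(-51) - 19949 = -4284 - 19949 = -24233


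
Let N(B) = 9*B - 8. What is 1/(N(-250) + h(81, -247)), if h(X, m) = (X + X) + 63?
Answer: -1/2033 ≈ -0.00049188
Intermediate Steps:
N(B) = -8 + 9*B
h(X, m) = 63 + 2*X (h(X, m) = 2*X + 63 = 63 + 2*X)
1/(N(-250) + h(81, -247)) = 1/((-8 + 9*(-250)) + (63 + 2*81)) = 1/((-8 - 2250) + (63 + 162)) = 1/(-2258 + 225) = 1/(-2033) = -1/2033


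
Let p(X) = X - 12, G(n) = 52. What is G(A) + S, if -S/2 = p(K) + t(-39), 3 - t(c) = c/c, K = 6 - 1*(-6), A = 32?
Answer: 48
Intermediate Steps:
K = 12 (K = 6 + 6 = 12)
t(c) = 2 (t(c) = 3 - c/c = 3 - 1*1 = 3 - 1 = 2)
p(X) = -12 + X
S = -4 (S = -2*((-12 + 12) + 2) = -2*(0 + 2) = -2*2 = -4)
G(A) + S = 52 - 4 = 48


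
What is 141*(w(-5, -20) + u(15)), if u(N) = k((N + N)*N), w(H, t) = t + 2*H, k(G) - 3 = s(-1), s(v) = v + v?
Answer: -4089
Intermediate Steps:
s(v) = 2*v
k(G) = 1 (k(G) = 3 + 2*(-1) = 3 - 2 = 1)
u(N) = 1
141*(w(-5, -20) + u(15)) = 141*((-20 + 2*(-5)) + 1) = 141*((-20 - 10) + 1) = 141*(-30 + 1) = 141*(-29) = -4089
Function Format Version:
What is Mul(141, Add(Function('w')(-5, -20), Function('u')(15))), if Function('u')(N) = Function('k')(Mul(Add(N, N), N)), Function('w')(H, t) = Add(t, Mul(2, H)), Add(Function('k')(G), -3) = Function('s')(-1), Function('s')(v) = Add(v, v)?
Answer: -4089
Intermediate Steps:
Function('s')(v) = Mul(2, v)
Function('k')(G) = 1 (Function('k')(G) = Add(3, Mul(2, -1)) = Add(3, -2) = 1)
Function('u')(N) = 1
Mul(141, Add(Function('w')(-5, -20), Function('u')(15))) = Mul(141, Add(Add(-20, Mul(2, -5)), 1)) = Mul(141, Add(Add(-20, -10), 1)) = Mul(141, Add(-30, 1)) = Mul(141, -29) = -4089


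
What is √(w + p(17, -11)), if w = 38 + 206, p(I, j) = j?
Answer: √233 ≈ 15.264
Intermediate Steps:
w = 244
√(w + p(17, -11)) = √(244 - 11) = √233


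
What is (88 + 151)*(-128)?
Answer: -30592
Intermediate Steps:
(88 + 151)*(-128) = 239*(-128) = -30592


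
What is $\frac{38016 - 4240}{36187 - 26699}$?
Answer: $\frac{2111}{593} \approx 3.5599$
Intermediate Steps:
$\frac{38016 - 4240}{36187 - 26699} = \frac{38016 - 4240}{9488} = 33776 \cdot \frac{1}{9488} = \frac{2111}{593}$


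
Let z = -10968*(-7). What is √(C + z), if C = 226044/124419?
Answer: 14*√673768325823/41473 ≈ 277.09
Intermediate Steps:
z = 76776
C = 75348/41473 (C = 226044*(1/124419) = 75348/41473 ≈ 1.8168)
√(C + z) = √(75348/41473 + 76776) = √(3184206396/41473) = 14*√673768325823/41473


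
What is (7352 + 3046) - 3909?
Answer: 6489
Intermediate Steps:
(7352 + 3046) - 3909 = 10398 - 3909 = 6489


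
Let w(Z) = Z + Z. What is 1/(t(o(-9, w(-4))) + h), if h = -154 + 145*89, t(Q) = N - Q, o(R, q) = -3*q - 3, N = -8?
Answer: 1/12722 ≈ 7.8604e-5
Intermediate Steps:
w(Z) = 2*Z
o(R, q) = -3 - 3*q
t(Q) = -8 - Q
h = 12751 (h = -154 + 12905 = 12751)
1/(t(o(-9, w(-4))) + h) = 1/((-8 - (-3 - 6*(-4))) + 12751) = 1/((-8 - (-3 - 3*(-8))) + 12751) = 1/((-8 - (-3 + 24)) + 12751) = 1/((-8 - 1*21) + 12751) = 1/((-8 - 21) + 12751) = 1/(-29 + 12751) = 1/12722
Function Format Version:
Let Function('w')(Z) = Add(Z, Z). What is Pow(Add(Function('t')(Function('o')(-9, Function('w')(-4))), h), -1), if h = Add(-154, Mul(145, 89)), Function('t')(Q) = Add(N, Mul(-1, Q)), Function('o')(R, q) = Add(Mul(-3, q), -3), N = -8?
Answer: Rational(1, 12722) ≈ 7.8604e-5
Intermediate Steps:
Function('w')(Z) = Mul(2, Z)
Function('o')(R, q) = Add(-3, Mul(-3, q))
Function('t')(Q) = Add(-8, Mul(-1, Q))
h = 12751 (h = Add(-154, 12905) = 12751)
Pow(Add(Function('t')(Function('o')(-9, Function('w')(-4))), h), -1) = Pow(Add(Add(-8, Mul(-1, Add(-3, Mul(-3, Mul(2, -4))))), 12751), -1) = Pow(Add(Add(-8, Mul(-1, Add(-3, Mul(-3, -8)))), 12751), -1) = Pow(Add(Add(-8, Mul(-1, Add(-3, 24))), 12751), -1) = Pow(Add(Add(-8, Mul(-1, 21)), 12751), -1) = Pow(Add(Add(-8, -21), 12751), -1) = Pow(Add(-29, 12751), -1) = Pow(12722, -1) = Rational(1, 12722)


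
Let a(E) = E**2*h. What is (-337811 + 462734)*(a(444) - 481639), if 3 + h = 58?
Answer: 1294307340243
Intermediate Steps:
h = 55 (h = -3 + 58 = 55)
a(E) = 55*E**2 (a(E) = E**2*55 = 55*E**2)
(-337811 + 462734)*(a(444) - 481639) = (-337811 + 462734)*(55*444**2 - 481639) = 124923*(55*197136 - 481639) = 124923*(10842480 - 481639) = 124923*10360841 = 1294307340243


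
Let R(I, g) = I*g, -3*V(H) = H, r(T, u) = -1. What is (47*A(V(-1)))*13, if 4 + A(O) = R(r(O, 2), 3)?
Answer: -4277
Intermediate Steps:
V(H) = -H/3
A(O) = -7 (A(O) = -4 - 1*3 = -4 - 3 = -7)
(47*A(V(-1)))*13 = (47*(-7))*13 = -329*13 = -4277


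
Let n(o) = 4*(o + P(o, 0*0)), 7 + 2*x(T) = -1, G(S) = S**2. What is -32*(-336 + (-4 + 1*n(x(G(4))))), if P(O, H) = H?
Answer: 11392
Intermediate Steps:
x(T) = -4 (x(T) = -7/2 + (1/2)*(-1) = -7/2 - 1/2 = -4)
n(o) = 4*o (n(o) = 4*(o + 0*0) = 4*(o + 0) = 4*o)
-32*(-336 + (-4 + 1*n(x(G(4))))) = -32*(-336 + (-4 + 1*(4*(-4)))) = -32*(-336 + (-4 + 1*(-16))) = -32*(-336 + (-4 - 16)) = -32*(-336 - 20) = -32*(-356) = 11392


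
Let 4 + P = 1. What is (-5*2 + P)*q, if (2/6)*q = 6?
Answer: -234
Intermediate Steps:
P = -3 (P = -4 + 1 = -3)
q = 18 (q = 3*6 = 18)
(-5*2 + P)*q = (-5*2 - 3)*18 = (-10 - 3)*18 = -13*18 = -234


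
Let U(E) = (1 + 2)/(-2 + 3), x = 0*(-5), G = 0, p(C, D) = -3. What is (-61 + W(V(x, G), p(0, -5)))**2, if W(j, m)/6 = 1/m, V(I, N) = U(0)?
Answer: 3969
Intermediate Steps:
x = 0
U(E) = 3 (U(E) = 3/1 = 3*1 = 3)
V(I, N) = 3
W(j, m) = 6/m
(-61 + W(V(x, G), p(0, -5)))**2 = (-61 + 6/(-3))**2 = (-61 + 6*(-1/3))**2 = (-61 - 2)**2 = (-63)**2 = 3969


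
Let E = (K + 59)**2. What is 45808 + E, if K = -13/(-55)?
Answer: 149183764/3025 ≈ 49317.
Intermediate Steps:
K = 13/55 (K = -13*(-1/55) = 13/55 ≈ 0.23636)
E = 10614564/3025 (E = (13/55 + 59)**2 = (3258/55)**2 = 10614564/3025 ≈ 3508.9)
45808 + E = 45808 + 10614564/3025 = 149183764/3025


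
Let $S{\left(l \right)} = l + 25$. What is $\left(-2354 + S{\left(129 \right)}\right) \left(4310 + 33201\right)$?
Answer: $-82524200$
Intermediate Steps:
$S{\left(l \right)} = 25 + l$
$\left(-2354 + S{\left(129 \right)}\right) \left(4310 + 33201\right) = \left(-2354 + \left(25 + 129\right)\right) \left(4310 + 33201\right) = \left(-2354 + 154\right) 37511 = \left(-2200\right) 37511 = -82524200$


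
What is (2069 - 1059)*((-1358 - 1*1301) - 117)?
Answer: -2803760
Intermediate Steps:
(2069 - 1059)*((-1358 - 1*1301) - 117) = 1010*((-1358 - 1301) - 117) = 1010*(-2659 - 117) = 1010*(-2776) = -2803760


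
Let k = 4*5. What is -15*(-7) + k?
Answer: 125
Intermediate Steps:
k = 20
-15*(-7) + k = -15*(-7) + 20 = 105 + 20 = 125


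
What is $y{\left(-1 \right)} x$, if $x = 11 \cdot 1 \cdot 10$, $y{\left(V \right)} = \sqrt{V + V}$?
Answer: $110 i \sqrt{2} \approx 155.56 i$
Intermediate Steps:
$y{\left(V \right)} = \sqrt{2} \sqrt{V}$ ($y{\left(V \right)} = \sqrt{2 V} = \sqrt{2} \sqrt{V}$)
$x = 110$ ($x = 11 \cdot 10 = 110$)
$y{\left(-1 \right)} x = \sqrt{2} \sqrt{-1} \cdot 110 = \sqrt{2} i 110 = i \sqrt{2} \cdot 110 = 110 i \sqrt{2}$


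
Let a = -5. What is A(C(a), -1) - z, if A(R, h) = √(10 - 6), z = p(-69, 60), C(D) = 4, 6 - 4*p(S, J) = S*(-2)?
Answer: 35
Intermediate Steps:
p(S, J) = 3/2 + S/2 (p(S, J) = 3/2 - S*(-2)/4 = 3/2 - (-1)*S/2 = 3/2 + S/2)
z = -33 (z = 3/2 + (½)*(-69) = 3/2 - 69/2 = -33)
A(R, h) = 2 (A(R, h) = √4 = 2)
A(C(a), -1) - z = 2 - 1*(-33) = 2 + 33 = 35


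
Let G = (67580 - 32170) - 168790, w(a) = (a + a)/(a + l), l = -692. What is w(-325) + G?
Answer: -135646810/1017 ≈ -1.3338e+5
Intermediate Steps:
w(a) = 2*a/(-692 + a) (w(a) = (a + a)/(a - 692) = (2*a)/(-692 + a) = 2*a/(-692 + a))
G = -133380 (G = 35410 - 168790 = -133380)
w(-325) + G = 2*(-325)/(-692 - 325) - 133380 = 2*(-325)/(-1017) - 133380 = 2*(-325)*(-1/1017) - 133380 = 650/1017 - 133380 = -135646810/1017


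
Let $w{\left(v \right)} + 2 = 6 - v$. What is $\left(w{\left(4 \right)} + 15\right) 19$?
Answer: $285$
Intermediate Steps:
$w{\left(v \right)} = 4 - v$ ($w{\left(v \right)} = -2 - \left(-6 + v\right) = 4 - v$)
$\left(w{\left(4 \right)} + 15\right) 19 = \left(\left(4 - 4\right) + 15\right) 19 = \left(0 + 15\right) 19 = 15 \cdot 19 = 285$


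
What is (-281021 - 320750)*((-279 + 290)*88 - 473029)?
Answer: 284072620031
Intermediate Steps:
(-281021 - 320750)*((-279 + 290)*88 - 473029) = -601771*(11*88 - 473029) = -601771*(968 - 473029) = -601771*(-472061) = 284072620031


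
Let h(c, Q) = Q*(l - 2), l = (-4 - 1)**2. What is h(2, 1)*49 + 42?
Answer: 1169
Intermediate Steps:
l = 25 (l = (-5)**2 = 25)
h(c, Q) = 23*Q (h(c, Q) = Q*(25 - 2) = Q*23 = 23*Q)
h(2, 1)*49 + 42 = (23*1)*49 + 42 = 23*49 + 42 = 1127 + 42 = 1169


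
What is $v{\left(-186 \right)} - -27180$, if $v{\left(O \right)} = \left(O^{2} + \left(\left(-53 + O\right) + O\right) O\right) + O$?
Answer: $140640$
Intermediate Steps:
$v{\left(O \right)} = O + O^{2} + O \left(-53 + 2 O\right)$ ($v{\left(O \right)} = \left(O^{2} + \left(-53 + 2 O\right) O\right) + O = \left(O^{2} + O \left(-53 + 2 O\right)\right) + O = O + O^{2} + O \left(-53 + 2 O\right)$)
$v{\left(-186 \right)} - -27180 = - 186 \left(-52 + 3 \left(-186\right)\right) - -27180 = - 186 \left(-52 - 558\right) + 27180 = \left(-186\right) \left(-610\right) + 27180 = 113460 + 27180 = 140640$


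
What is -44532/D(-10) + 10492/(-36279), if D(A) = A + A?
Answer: 403841647/181395 ≈ 2226.3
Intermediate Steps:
D(A) = 2*A
-44532/D(-10) + 10492/(-36279) = -44532/(2*(-10)) + 10492/(-36279) = -44532/(-20) + 10492*(-1/36279) = -44532*(-1/20) - 10492/36279 = 11133/5 - 10492/36279 = 403841647/181395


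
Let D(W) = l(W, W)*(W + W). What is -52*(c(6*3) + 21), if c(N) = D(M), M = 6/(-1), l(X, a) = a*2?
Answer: -8580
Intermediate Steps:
l(X, a) = 2*a
M = -6 (M = 6*(-1) = -6)
D(W) = 4*W**2 (D(W) = (2*W)*(W + W) = (2*W)*(2*W) = 4*W**2)
c(N) = 144 (c(N) = 4*(-6)**2 = 4*36 = 144)
-52*(c(6*3) + 21) = -52*(144 + 21) = -52*165 = -8580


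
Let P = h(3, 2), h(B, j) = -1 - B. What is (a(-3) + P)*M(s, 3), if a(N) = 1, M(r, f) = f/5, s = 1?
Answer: -9/5 ≈ -1.8000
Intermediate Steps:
M(r, f) = f/5 (M(r, f) = f*(⅕) = f/5)
P = -4 (P = -1 - 1*3 = -1 - 3 = -4)
(a(-3) + P)*M(s, 3) = (1 - 4)*((⅕)*3) = -3*⅗ = -9/5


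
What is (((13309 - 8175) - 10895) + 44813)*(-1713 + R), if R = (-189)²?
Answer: 1328080416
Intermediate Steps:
R = 35721
(((13309 - 8175) - 10895) + 44813)*(-1713 + R) = (((13309 - 8175) - 10895) + 44813)*(-1713 + 35721) = ((5134 - 10895) + 44813)*34008 = (-5761 + 44813)*34008 = 39052*34008 = 1328080416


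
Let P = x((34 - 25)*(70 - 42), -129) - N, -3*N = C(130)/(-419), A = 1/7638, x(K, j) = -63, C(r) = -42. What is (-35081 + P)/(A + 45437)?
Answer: -112472009436/145413031133 ≈ -0.77347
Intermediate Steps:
A = 1/7638 ≈ 0.00013092
N = -14/419 (N = -(-14)/(-419) = -(-14)*(-1)/419 = -⅓*42/419 = -14/419 ≈ -0.033413)
P = -26383/419 (P = -63 - 1*(-14/419) = -63 + 14/419 = -26383/419 ≈ -62.967)
(-35081 + P)/(A + 45437) = (-35081 - 26383/419)/(1/7638 + 45437) = -14725322/(419*347047807/7638) = -14725322/419*7638/347047807 = -112472009436/145413031133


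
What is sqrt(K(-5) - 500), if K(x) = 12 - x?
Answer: I*sqrt(483) ≈ 21.977*I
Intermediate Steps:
sqrt(K(-5) - 500) = sqrt((12 - 1*(-5)) - 500) = sqrt((12 + 5) - 500) = sqrt(17 - 500) = sqrt(-483) = I*sqrt(483)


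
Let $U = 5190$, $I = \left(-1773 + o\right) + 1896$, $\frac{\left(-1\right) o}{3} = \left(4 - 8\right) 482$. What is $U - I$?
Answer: $-717$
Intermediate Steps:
$o = 5784$ ($o = - 3 \left(4 - 8\right) 482 = - 3 \left(\left(-4\right) 482\right) = \left(-3\right) \left(-1928\right) = 5784$)
$I = 5907$ ($I = \left(-1773 + 5784\right) + 1896 = 4011 + 1896 = 5907$)
$U - I = 5190 - 5907 = -717$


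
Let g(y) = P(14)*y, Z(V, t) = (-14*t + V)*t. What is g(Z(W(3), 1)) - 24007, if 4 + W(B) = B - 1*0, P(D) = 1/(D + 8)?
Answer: -528169/22 ≈ -24008.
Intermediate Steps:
P(D) = 1/(8 + D)
W(B) = -4 + B (W(B) = -4 + (B - 1*0) = -4 + (B + 0) = -4 + B)
Z(V, t) = t*(V - 14*t) (Z(V, t) = (V - 14*t)*t = t*(V - 14*t))
g(y) = y/22 (g(y) = y/(8 + 14) = y/22)
g(Z(W(3), 1)) - 24007 = (1*((-4 + 3) - 14*1))/22 - 24007 = (1*(-1 - 14))/22 - 24007 = (1*(-15))/22 - 24007 = (1/22)*(-15) - 24007 = -15/22 - 24007 = -528169/22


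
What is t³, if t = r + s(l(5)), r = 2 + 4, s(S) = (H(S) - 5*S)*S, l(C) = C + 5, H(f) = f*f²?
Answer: 859000526216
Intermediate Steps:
H(f) = f³
l(C) = 5 + C
s(S) = S*(S³ - 5*S) (s(S) = (S³ - 5*S)*S = S*(S³ - 5*S))
r = 6
t = 9506 (t = 6 + (5 + 5)²*(-5 + (5 + 5)²) = 6 + 10²*(-5 + 10²) = 6 + 100*(-5 + 100) = 6 + 100*95 = 6 + 9500 = 9506)
t³ = 9506³ = 859000526216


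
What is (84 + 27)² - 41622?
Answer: -29301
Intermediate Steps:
(84 + 27)² - 41622 = 111² - 41622 = 12321 - 41622 = -29301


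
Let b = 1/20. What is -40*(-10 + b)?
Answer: 398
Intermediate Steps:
b = 1/20 ≈ 0.050000
-40*(-10 + b) = -40*(-10 + 1/20) = -40*(-199/20) = 398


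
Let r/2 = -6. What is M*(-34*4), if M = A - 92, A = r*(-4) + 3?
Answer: 5576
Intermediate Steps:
r = -12 (r = 2*(-6) = -12)
A = 51 (A = -12*(-4) + 3 = 48 + 3 = 51)
M = -41 (M = 51 - 92 = -41)
M*(-34*4) = -(-1394)*4 = -41*(-136) = 5576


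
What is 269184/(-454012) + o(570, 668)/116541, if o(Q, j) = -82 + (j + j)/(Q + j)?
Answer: -4860343366454/8187979183137 ≈ -0.59359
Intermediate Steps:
o(Q, j) = -82 + 2*j/(Q + j) (o(Q, j) = -82 + (2*j)/(Q + j) = -82 + 2*j/(Q + j))
269184/(-454012) + o(570, 668)/116541 = 269184/(-454012) + (2*(-41*570 - 40*668)/(570 + 668))/116541 = 269184*(-1/454012) + (2*(-23370 - 26720)/1238)*(1/116541) = -67296/113503 + (2*(1/1238)*(-50090))*(1/116541) = -67296/113503 - 50090/619*1/116541 = -67296/113503 - 50090/72138879 = -4860343366454/8187979183137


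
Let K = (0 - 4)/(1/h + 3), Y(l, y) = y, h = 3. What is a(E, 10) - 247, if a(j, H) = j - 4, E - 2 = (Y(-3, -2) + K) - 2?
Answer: -1271/5 ≈ -254.20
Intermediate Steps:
K = -6/5 (K = (0 - 4)/(1/3 + 3) = -4/(⅓ + 3) = -4/10/3 = -4*3/10 = -6/5 ≈ -1.2000)
E = -16/5 (E = 2 + ((-2 - 6/5) - 2) = 2 + (-16/5 - 2) = 2 - 26/5 = -16/5 ≈ -3.2000)
a(j, H) = -4 + j
a(E, 10) - 247 = (-4 - 16/5) - 247 = -36/5 - 247 = -1271/5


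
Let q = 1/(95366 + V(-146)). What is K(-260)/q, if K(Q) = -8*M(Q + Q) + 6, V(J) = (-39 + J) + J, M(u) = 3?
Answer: -1710630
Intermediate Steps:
V(J) = -39 + 2*J
q = 1/95035 (q = 1/(95366 + (-39 + 2*(-146))) = 1/(95366 + (-39 - 292)) = 1/(95366 - 331) = 1/95035 ≈ 1.0522e-5)
K(Q) = -18 (K(Q) = -8*3 + 6 = -24 + 6 = -18)
K(-260)/q = -18/1/95035 = -18*95035 = -1710630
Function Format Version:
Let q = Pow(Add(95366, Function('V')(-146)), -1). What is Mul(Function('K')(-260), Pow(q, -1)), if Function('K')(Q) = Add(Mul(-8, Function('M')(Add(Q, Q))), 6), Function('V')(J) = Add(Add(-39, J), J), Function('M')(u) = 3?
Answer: -1710630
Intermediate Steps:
Function('V')(J) = Add(-39, Mul(2, J))
q = Rational(1, 95035) (q = Pow(Add(95366, Add(-39, Mul(2, -146))), -1) = Pow(Add(95366, Add(-39, -292)), -1) = Pow(Add(95366, -331), -1) = Pow(95035, -1) = Rational(1, 95035) ≈ 1.0522e-5)
Function('K')(Q) = -18 (Function('K')(Q) = Add(Mul(-8, 3), 6) = Add(-24, 6) = -18)
Mul(Function('K')(-260), Pow(q, -1)) = Mul(-18, Pow(Rational(1, 95035), -1)) = Mul(-18, 95035) = -1710630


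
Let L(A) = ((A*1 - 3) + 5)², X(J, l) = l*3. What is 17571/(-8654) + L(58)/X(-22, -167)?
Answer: -13319157/1445218 ≈ -9.2160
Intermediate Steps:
X(J, l) = 3*l
L(A) = (2 + A)² (L(A) = ((A - 3) + 5)² = ((-3 + A) + 5)² = (2 + A)²)
17571/(-8654) + L(58)/X(-22, -167) = 17571/(-8654) + (2 + 58)²/((3*(-167))) = 17571*(-1/8654) + 60²/(-501) = -17571/8654 + 3600*(-1/501) = -17571/8654 - 1200/167 = -13319157/1445218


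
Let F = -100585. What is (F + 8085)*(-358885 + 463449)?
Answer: -9672170000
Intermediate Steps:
(F + 8085)*(-358885 + 463449) = (-100585 + 8085)*(-358885 + 463449) = -92500*104564 = -9672170000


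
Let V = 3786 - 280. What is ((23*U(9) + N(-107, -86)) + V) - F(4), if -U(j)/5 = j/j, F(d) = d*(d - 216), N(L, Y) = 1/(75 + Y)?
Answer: 46628/11 ≈ 4238.9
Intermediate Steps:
F(d) = d*(-216 + d)
V = 3506
U(j) = -5 (U(j) = -5*j/j = -5*1 = -5)
((23*U(9) + N(-107, -86)) + V) - F(4) = ((23*(-5) + 1/(75 - 86)) + 3506) - 4*(-216 + 4) = ((-115 + 1/(-11)) + 3506) - 4*(-212) = ((-115 - 1/11) + 3506) - 1*(-848) = (-1266/11 + 3506) + 848 = 37300/11 + 848 = 46628/11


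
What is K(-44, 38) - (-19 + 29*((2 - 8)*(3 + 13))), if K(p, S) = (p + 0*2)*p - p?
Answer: 4783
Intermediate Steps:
K(p, S) = p² - p (K(p, S) = (p + 0)*p - p = p*p - p = p² - p)
K(-44, 38) - (-19 + 29*((2 - 8)*(3 + 13))) = -44*(-1 - 44) - (-19 + 29*((2 - 8)*(3 + 13))) = -44*(-45) - (-19 + 29*(-6*16)) = 1980 - (-19 + 29*(-96)) = 1980 - (-19 - 2784) = 1980 - 1*(-2803) = 1980 + 2803 = 4783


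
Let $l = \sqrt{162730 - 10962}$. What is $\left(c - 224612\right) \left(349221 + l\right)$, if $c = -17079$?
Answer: $-84403572711 - 483382 \sqrt{37942} \approx -8.4498 \cdot 10^{10}$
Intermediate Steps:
$l = 2 \sqrt{37942}$ ($l = \sqrt{151768} = 2 \sqrt{37942} \approx 389.57$)
$\left(c - 224612\right) \left(349221 + l\right) = \left(-17079 - 224612\right) \left(349221 + 2 \sqrt{37942}\right) = - 241691 \left(349221 + 2 \sqrt{37942}\right) = -84403572711 - 483382 \sqrt{37942}$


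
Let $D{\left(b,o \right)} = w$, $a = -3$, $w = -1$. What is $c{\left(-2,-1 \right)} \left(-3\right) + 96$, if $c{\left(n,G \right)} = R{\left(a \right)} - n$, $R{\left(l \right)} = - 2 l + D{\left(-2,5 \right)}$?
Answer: $75$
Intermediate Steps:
$D{\left(b,o \right)} = -1$
$R{\left(l \right)} = -1 - 2 l$ ($R{\left(l \right)} = - 2 l - 1 = -1 - 2 l$)
$c{\left(n,G \right)} = 5 - n$ ($c{\left(n,G \right)} = \left(-1 - -6\right) - n = \left(-1 + 6\right) - n = 5 - n$)
$c{\left(-2,-1 \right)} \left(-3\right) + 96 = \left(5 - -2\right) \left(-3\right) + 96 = \left(5 + 2\right) \left(-3\right) + 96 = 7 \left(-3\right) + 96 = -21 + 96 = 75$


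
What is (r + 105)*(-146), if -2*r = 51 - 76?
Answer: -17155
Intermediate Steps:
r = 25/2 (r = -(51 - 76)/2 = -1/2*(-25) = 25/2 ≈ 12.500)
(r + 105)*(-146) = (25/2 + 105)*(-146) = (235/2)*(-146) = -17155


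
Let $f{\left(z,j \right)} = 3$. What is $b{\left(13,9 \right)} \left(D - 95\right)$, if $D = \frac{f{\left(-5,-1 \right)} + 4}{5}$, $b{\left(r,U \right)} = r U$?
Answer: $- \frac{54756}{5} \approx -10951.0$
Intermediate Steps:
$b{\left(r,U \right)} = U r$
$D = \frac{7}{5}$ ($D = \frac{3 + 4}{5} = 7 \cdot \frac{1}{5} = \frac{7}{5} \approx 1.4$)
$b{\left(13,9 \right)} \left(D - 95\right) = 9 \cdot 13 \left(\frac{7}{5} - 95\right) = 117 \left(- \frac{468}{5}\right) = - \frac{54756}{5}$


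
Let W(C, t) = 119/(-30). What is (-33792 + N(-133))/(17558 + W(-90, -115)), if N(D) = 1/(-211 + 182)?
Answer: -29399070/15272009 ≈ -1.9250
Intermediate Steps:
W(C, t) = -119/30 (W(C, t) = 119*(-1/30) = -119/30)
N(D) = -1/29 (N(D) = 1/(-29) = -1/29)
(-33792 + N(-133))/(17558 + W(-90, -115)) = (-33792 - 1/29)/(17558 - 119/30) = -979969/(29*526621/30) = -979969/29*30/526621 = -29399070/15272009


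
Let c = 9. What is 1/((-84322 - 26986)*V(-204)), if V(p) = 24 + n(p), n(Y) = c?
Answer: -1/3673164 ≈ -2.7224e-7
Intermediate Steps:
n(Y) = 9
V(p) = 33 (V(p) = 24 + 9 = 33)
1/((-84322 - 26986)*V(-204)) = 1/(-84322 - 26986*33) = (1/33)/(-111308) = -1/111308*1/33 = -1/3673164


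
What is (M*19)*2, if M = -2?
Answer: -76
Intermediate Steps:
(M*19)*2 = -2*19*2 = -38*2 = -76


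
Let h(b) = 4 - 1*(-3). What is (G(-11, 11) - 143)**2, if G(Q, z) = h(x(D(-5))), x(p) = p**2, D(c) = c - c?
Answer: 18496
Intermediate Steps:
D(c) = 0
h(b) = 7 (h(b) = 4 + 3 = 7)
G(Q, z) = 7
(G(-11, 11) - 143)**2 = (7 - 143)**2 = (-136)**2 = 18496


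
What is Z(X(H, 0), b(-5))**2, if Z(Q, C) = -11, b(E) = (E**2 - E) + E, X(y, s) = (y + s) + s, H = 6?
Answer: 121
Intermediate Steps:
X(y, s) = y + 2*s (X(y, s) = (s + y) + s = y + 2*s)
b(E) = E**2
Z(X(H, 0), b(-5))**2 = (-11)**2 = 121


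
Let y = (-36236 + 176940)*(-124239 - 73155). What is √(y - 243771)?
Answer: I*√27774369147 ≈ 1.6666e+5*I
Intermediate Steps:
y = -27774125376 (y = 140704*(-197394) = -27774125376)
√(y - 243771) = √(-27774125376 - 243771) = √(-27774369147) = I*√27774369147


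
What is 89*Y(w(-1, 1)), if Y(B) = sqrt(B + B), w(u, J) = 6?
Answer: 178*sqrt(3) ≈ 308.31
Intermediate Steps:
Y(B) = sqrt(2)*sqrt(B) (Y(B) = sqrt(2*B) = sqrt(2)*sqrt(B))
89*Y(w(-1, 1)) = 89*(sqrt(2)*sqrt(6)) = 89*(2*sqrt(3)) = 178*sqrt(3)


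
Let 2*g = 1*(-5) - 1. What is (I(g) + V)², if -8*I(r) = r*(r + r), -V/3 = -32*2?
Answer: 576081/16 ≈ 36005.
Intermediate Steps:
V = 192 (V = -(-96)*2 = -3*(-64) = 192)
g = -3 (g = (1*(-5) - 1)/2 = (-5 - 1)/2 = (½)*(-6) = -3)
I(r) = -r²/4 (I(r) = -r*(r + r)/8 = -r*2*r/8 = -r²/4)
(I(g) + V)² = (-¼*(-3)² + 192)² = (-¼*9 + 192)² = (-9/4 + 192)² = (759/4)² = 576081/16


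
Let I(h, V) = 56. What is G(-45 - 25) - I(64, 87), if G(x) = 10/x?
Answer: -393/7 ≈ -56.143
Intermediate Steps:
G(-45 - 25) - I(64, 87) = 10/(-45 - 25) - 1*56 = 10/(-70) - 56 = 10*(-1/70) - 56 = -⅐ - 56 = -393/7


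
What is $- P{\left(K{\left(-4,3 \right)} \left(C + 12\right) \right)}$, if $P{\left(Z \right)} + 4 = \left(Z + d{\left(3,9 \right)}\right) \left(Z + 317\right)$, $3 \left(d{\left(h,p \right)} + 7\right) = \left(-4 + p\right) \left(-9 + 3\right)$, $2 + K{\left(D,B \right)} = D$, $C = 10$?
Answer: $27569$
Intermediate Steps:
$K{\left(D,B \right)} = -2 + D$
$d{\left(h,p \right)} = 1 - 2 p$ ($d{\left(h,p \right)} = -7 + \frac{\left(-4 + p\right) \left(-9 + 3\right)}{3} = -7 + \frac{\left(-4 + p\right) \left(-6\right)}{3} = -7 + \frac{24 - 6 p}{3} = -7 - \left(-8 + 2 p\right) = 1 - 2 p$)
$P{\left(Z \right)} = -4 + \left(-17 + Z\right) \left(317 + Z\right)$ ($P{\left(Z \right)} = -4 + \left(Z + \left(1 - 18\right)\right) \left(Z + 317\right) = -4 + \left(Z + \left(1 - 18\right)\right) \left(317 + Z\right) = -4 + \left(Z - 17\right) \left(317 + Z\right) = -4 + \left(-17 + Z\right) \left(317 + Z\right)$)
$- P{\left(K{\left(-4,3 \right)} \left(C + 12\right) \right)} = - (-5393 + \left(\left(-2 - 4\right) \left(10 + 12\right)\right)^{2} + 300 \left(-2 - 4\right) \left(10 + 12\right)) = - (-5393 + \left(\left(-6\right) 22\right)^{2} + 300 \left(\left(-6\right) 22\right)) = - (-5393 + \left(-132\right)^{2} + 300 \left(-132\right)) = - (-5393 + 17424 - 39600) = \left(-1\right) \left(-27569\right) = 27569$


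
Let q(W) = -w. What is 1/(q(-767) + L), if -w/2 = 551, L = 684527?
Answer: 1/685629 ≈ 1.4585e-6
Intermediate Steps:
w = -1102 (w = -2*551 = -1102)
q(W) = 1102 (q(W) = -1*(-1102) = 1102)
1/(q(-767) + L) = 1/(1102 + 684527) = 1/685629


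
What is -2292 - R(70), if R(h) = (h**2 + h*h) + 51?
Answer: -12143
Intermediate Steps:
R(h) = 51 + 2*h**2 (R(h) = (h**2 + h**2) + 51 = 2*h**2 + 51 = 51 + 2*h**2)
-2292 - R(70) = -2292 - (51 + 2*70**2) = -2292 - (51 + 2*4900) = -2292 - (51 + 9800) = -2292 - 1*9851 = -2292 - 9851 = -12143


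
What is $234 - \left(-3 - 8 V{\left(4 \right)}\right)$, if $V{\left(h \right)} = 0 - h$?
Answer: $205$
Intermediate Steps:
$V{\left(h \right)} = - h$
$234 - \left(-3 - 8 V{\left(4 \right)}\right) = 234 - \left(-3 - 8 \left(\left(-1\right) 4\right)\right) = 234 - \left(-3 - -32\right) = 234 - \left(-3 + 32\right) = 234 - 29 = 205$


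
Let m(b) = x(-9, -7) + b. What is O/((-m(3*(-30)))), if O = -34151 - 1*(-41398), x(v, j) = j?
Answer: 7247/97 ≈ 74.711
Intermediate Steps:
O = 7247 (O = -34151 + 41398 = 7247)
m(b) = -7 + b
O/((-m(3*(-30)))) = 7247/((-(-7 + 3*(-30)))) = 7247/((-(-7 - 90))) = 7247/((-1*(-97))) = 7247/97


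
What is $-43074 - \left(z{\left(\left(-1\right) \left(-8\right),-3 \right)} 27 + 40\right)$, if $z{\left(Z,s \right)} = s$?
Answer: $-43033$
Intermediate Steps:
$-43074 - \left(z{\left(\left(-1\right) \left(-8\right),-3 \right)} 27 + 40\right) = -43074 - \left(\left(-3\right) 27 + 40\right) = -43074 - \left(-81 + 40\right) = -43074 - -41 = -43074 + 41 = -43033$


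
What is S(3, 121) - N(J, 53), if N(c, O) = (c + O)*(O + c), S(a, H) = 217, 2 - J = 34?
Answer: -224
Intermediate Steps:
J = -32 (J = 2 - 1*34 = 2 - 34 = -32)
N(c, O) = (O + c)² (N(c, O) = (O + c)*(O + c) = (O + c)²)
S(3, 121) - N(J, 53) = 217 - (53 - 32)² = 217 - 1*21² = 217 - 1*441 = 217 - 441 = -224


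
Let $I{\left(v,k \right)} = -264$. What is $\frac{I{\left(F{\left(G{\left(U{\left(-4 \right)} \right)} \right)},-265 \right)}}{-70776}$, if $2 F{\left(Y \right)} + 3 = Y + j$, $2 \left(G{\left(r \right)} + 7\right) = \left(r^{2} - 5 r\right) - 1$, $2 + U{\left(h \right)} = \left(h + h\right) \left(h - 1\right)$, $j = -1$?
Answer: $\frac{11}{2949} \approx 0.0037301$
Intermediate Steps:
$U{\left(h \right)} = -2 + 2 h \left(-1 + h\right)$ ($U{\left(h \right)} = -2 + \left(h + h\right) \left(h - 1\right) = -2 + 2 h \left(-1 + h\right)$)
$G{\left(r \right)} = - \frac{15}{2} + \frac{r^{2}}{2} - \frac{5 r}{2}$ ($G{\left(r \right)} = -7 + \frac{\left(r^{2} - 5 r\right) - 1}{2} = -7 + \frac{-1 + r^{2} - 5 r}{2} = -7 - \left(\frac{1}{2} - \frac{r^{2}}{2} + \frac{5 r}{2}\right) = - \frac{15}{2} + \frac{r^{2}}{2} - \frac{5 r}{2}$)
$F{\left(Y \right)} = -2 + \frac{Y}{2}$ ($F{\left(Y \right)} = - \frac{3}{2} + \frac{Y - 1}{2} = - \frac{3}{2} + \frac{-1 + Y}{2} = - \frac{3}{2} + \left(- \frac{1}{2} + \frac{Y}{2}\right) = -2 + \frac{Y}{2}$)
$\frac{I{\left(F{\left(G{\left(U{\left(-4 \right)} \right)} \right)},-265 \right)}}{-70776} = - \frac{264}{-70776} = \left(-264\right) \left(- \frac{1}{70776}\right) = \frac{11}{2949}$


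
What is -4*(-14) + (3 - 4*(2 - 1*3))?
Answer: 63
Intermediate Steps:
-4*(-14) + (3 - 4*(2 - 1*3)) = 56 + (3 - 4*(2 - 3)) = 56 + (3 - 4*(-1)) = 56 + (3 + 4) = 56 + 7 = 63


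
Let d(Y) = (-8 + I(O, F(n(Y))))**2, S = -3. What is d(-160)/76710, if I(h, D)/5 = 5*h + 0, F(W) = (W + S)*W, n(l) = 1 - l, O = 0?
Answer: 32/38355 ≈ 0.00083431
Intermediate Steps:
F(W) = W*(-3 + W) (F(W) = (W - 3)*W = (-3 + W)*W = W*(-3 + W))
I(h, D) = 25*h (I(h, D) = 5*(5*h + 0) = 5*(5*h) = 25*h)
d(Y) = 64 (d(Y) = (-8 + 25*0)**2 = (-8 + 0)**2 = (-8)**2 = 64)
d(-160)/76710 = 64/76710 = 64*(1/76710) = 32/38355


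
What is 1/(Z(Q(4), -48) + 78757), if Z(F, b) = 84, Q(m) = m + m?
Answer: 1/78841 ≈ 1.2684e-5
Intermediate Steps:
Q(m) = 2*m
1/(Z(Q(4), -48) + 78757) = 1/(84 + 78757) = 1/78841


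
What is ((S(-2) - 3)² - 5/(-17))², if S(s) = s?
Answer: 184900/289 ≈ 639.79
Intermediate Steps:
((S(-2) - 3)² - 5/(-17))² = ((-2 - 3)² - 5/(-17))² = ((-5)² - 5*(-1/17))² = (25 + 5/17)² = (430/17)² = 184900/289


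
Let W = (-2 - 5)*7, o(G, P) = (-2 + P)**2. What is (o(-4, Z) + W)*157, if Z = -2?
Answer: -5181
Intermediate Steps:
W = -49 (W = -7*7 = -49)
(o(-4, Z) + W)*157 = ((-2 - 2)**2 - 49)*157 = ((-4)**2 - 49)*157 = (16 - 49)*157 = -33*157 = -5181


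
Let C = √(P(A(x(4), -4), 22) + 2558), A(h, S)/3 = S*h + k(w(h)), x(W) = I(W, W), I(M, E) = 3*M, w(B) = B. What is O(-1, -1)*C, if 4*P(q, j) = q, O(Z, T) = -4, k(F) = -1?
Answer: -2*√10085 ≈ -200.85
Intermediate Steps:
x(W) = 3*W
A(h, S) = -3 + 3*S*h (A(h, S) = 3*(S*h - 1) = 3*(-1 + S*h) = -3 + 3*S*h)
P(q, j) = q/4
C = √10085/2 (C = √((-3 + 3*(-4)*(3*4))/4 + 2558) = √((-3 + 3*(-4)*12)/4 + 2558) = √((-3 - 144)/4 + 2558) = √((¼)*(-147) + 2558) = √(-147/4 + 2558) = √(10085/4) = √10085/2 ≈ 50.212)
O(-1, -1)*C = -2*√10085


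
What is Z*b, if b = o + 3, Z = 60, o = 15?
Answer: 1080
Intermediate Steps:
b = 18 (b = 15 + 3 = 18)
Z*b = 60*18 = 1080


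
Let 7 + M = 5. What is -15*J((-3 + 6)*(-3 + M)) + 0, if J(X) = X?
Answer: 225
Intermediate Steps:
M = -2 (M = -7 + 5 = -2)
-15*J((-3 + 6)*(-3 + M)) + 0 = -15*(-3 + 6)*(-3 - 2) + 0 = -45*(-5) + 0 = -15*(-15) + 0 = 225 + 0 = 225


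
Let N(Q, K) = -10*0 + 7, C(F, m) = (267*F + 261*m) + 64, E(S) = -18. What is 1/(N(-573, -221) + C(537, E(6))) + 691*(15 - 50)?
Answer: -3355717119/138752 ≈ -24185.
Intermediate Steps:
C(F, m) = 64 + 261*m + 267*F (C(F, m) = (261*m + 267*F) + 64 = 64 + 261*m + 267*F)
N(Q, K) = 7 (N(Q, K) = 0 + 7 = 7)
1/(N(-573, -221) + C(537, E(6))) + 691*(15 - 50) = 1/(7 + (64 + 261*(-18) + 267*537)) + 691*(15 - 50) = 1/(7 + (64 - 4698 + 143379)) + 691*(-35) = 1/(7 + 138745) - 24185 = 1/138752 - 24185 = -3355717119/138752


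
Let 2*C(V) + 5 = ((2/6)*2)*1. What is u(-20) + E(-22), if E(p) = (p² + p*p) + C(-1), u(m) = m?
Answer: 5675/6 ≈ 945.83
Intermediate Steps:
C(V) = -13/6 (C(V) = -5/2 + (((2/6)*2)*1)/2 = -5/2 + (((2*(⅙))*2)*1)/2 = -5/2 + (((⅓)*2)*1)/2 = -5/2 + ((⅔)*1)/2 = -5/2 + (½)*(⅔) = -5/2 + ⅓ = -13/6)
E(p) = -13/6 + 2*p² (E(p) = (p² + p*p) - 13/6 = (p² + p²) - 13/6 = 2*p² - 13/6 = -13/6 + 2*p²)
u(-20) + E(-22) = -20 + (-13/6 + 2*(-22)²) = -20 + (-13/6 + 2*484) = -20 + (-13/6 + 968) = -20 + 5795/6 = 5675/6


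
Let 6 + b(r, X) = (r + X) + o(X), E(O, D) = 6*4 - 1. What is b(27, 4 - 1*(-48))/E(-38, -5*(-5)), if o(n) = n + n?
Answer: 177/23 ≈ 7.6956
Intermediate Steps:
o(n) = 2*n
E(O, D) = 23 (E(O, D) = 24 - 1 = 23)
b(r, X) = -6 + r + 3*X (b(r, X) = -6 + ((r + X) + 2*X) = -6 + ((X + r) + 2*X) = -6 + (r + 3*X) = -6 + r + 3*X)
b(27, 4 - 1*(-48))/E(-38, -5*(-5)) = (-6 + 27 + 3*(4 - 1*(-48)))/23 = (-6 + 27 + 3*(4 + 48))*(1/23) = (-6 + 27 + 3*52)*(1/23) = (-6 + 27 + 156)*(1/23) = 177*(1/23) = 177/23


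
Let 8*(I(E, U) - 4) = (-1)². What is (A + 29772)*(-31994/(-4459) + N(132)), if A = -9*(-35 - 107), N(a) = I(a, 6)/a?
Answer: 15963845175/71344 ≈ 2.2376e+5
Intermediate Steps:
I(E, U) = 33/8 (I(E, U) = 4 + (⅛)*(-1)² = 4 + (⅛)*1 = 4 + ⅛ = 33/8)
N(a) = 33/(8*a)
A = 1278 (A = -9*(-142) = 1278)
(A + 29772)*(-31994/(-4459) + N(132)) = (1278 + 29772)*(-31994/(-4459) + (33/8)/132) = 31050*(-31994*(-1/4459) + (33/8)*(1/132)) = 31050*(31994/4459 + 1/32) = 31050*(1028267/142688) = 15963845175/71344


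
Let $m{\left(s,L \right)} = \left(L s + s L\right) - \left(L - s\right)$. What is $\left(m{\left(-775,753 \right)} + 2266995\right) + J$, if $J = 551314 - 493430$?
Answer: $1156201$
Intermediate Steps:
$m{\left(s,L \right)} = s - L + 2 L s$ ($m{\left(s,L \right)} = \left(L s + L s\right) - \left(L - s\right) = 2 L s - \left(L - s\right) = s - L + 2 L s$)
$J = 57884$ ($J = 551314 - 493430 = 57884$)
$\left(m{\left(-775,753 \right)} + 2266995\right) + J = \left(\left(-775 - 753 + 2 \cdot 753 \left(-775\right)\right) + 2266995\right) + 57884 = \left(\left(-775 - 753 - 1167150\right) + 2266995\right) + 57884 = \left(-1168678 + 2266995\right) + 57884 = 1098317 + 57884 = 1156201$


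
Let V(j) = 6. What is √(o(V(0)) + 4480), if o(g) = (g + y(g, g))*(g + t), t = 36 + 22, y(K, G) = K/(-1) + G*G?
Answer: 8*√106 ≈ 82.365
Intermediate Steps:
y(K, G) = G² - K (y(K, G) = -K + G² = G² - K)
t = 58
o(g) = g²*(58 + g) (o(g) = (g + (g² - g))*(g + 58) = g²*(58 + g))
√(o(V(0)) + 4480) = √(6²*(58 + 6) + 4480) = √(36*64 + 4480) = √(2304 + 4480) = √6784 = 8*√106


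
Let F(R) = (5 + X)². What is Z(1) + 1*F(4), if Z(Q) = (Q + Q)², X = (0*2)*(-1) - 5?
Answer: 4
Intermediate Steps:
X = -5 (X = 0*(-1) - 5 = 0 - 5 = -5)
Z(Q) = 4*Q² (Z(Q) = (2*Q)² = 4*Q²)
F(R) = 0 (F(R) = (5 - 5)² = 0² = 0)
Z(1) + 1*F(4) = 4*1² + 1*0 = 4*1 + 0 = 4 + 0 = 4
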